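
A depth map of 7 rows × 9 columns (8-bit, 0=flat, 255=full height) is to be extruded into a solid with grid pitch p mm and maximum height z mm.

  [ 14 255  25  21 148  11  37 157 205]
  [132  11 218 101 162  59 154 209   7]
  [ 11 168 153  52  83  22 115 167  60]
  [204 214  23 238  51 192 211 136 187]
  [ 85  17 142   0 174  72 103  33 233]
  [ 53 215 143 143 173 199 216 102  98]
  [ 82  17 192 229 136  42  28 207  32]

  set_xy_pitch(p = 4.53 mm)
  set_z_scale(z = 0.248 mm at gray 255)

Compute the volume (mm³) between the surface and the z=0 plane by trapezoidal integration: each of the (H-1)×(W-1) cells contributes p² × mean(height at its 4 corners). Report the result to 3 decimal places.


height_mm = gray/255 × 0.248; cell vol = 4.53² × mean(4 corners)
unit = 4.53² × 0.248 / (4×255) = 0.0049894 mm³ per gray-sum
row 0: Σ corner-gray over 8 cells = 3494  → 17.4329
row 1: Σ corner-gray over 8 cells = 3558  → 17.7523
row 2: Σ corner-gray over 8 cells = 4112  → 20.5164
row 3: Σ corner-gray over 8 cells = 3921  → 19.5634
row 4: Σ corner-gray over 8 cells = 3933  → 19.6233
row 5: Σ corner-gray over 8 cells = 4349  → 21.6989
Σ rows: total corner-gray = 23367  → 116.5872 mm³

116.587


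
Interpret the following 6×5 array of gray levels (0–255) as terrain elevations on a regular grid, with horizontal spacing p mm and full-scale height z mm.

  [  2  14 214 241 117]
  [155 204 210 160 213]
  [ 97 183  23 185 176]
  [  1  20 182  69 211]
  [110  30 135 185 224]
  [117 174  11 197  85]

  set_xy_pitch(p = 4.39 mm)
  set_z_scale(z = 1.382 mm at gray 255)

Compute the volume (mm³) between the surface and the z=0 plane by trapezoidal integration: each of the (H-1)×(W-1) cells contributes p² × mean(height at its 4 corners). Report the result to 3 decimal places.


height_mm = gray/255 × 1.382; cell vol = 4.39² × mean(4 corners)
unit = 4.39² × 1.382 / (4×255) = 0.0261118 mm³ per gray-sum
row 0: Σ corner-gray over 4 cells = 2573  → 67.1857
row 1: Σ corner-gray over 4 cells = 2571  → 67.1335
row 2: Σ corner-gray over 4 cells = 1809  → 47.2363
row 3: Σ corner-gray over 4 cells = 1788  → 46.6879
row 4: Σ corner-gray over 4 cells = 2000  → 52.2236
Σ rows: total corner-gray = 10741  → 280.4669 mm³

280.467


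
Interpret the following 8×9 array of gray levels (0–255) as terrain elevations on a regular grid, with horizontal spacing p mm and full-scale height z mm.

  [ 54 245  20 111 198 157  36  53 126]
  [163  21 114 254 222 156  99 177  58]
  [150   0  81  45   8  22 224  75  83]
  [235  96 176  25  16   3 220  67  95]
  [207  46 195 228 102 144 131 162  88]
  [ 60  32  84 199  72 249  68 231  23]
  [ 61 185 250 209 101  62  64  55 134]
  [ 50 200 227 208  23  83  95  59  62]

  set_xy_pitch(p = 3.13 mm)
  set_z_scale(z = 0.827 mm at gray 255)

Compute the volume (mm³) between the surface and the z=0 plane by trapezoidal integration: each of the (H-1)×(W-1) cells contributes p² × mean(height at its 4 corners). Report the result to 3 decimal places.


height_mm = gray/255 × 0.827; cell vol = 3.13² × mean(4 corners)
unit = 3.13² × 0.827 / (4×255) = 0.00794317 mm³ per gray-sum
row 0: Σ corner-gray over 8 cells = 4127  → 32.7815
row 1: Σ corner-gray over 8 cells = 3450  → 27.4039
row 2: Σ corner-gray over 8 cells = 2679  → 21.2798
row 3: Σ corner-gray over 8 cells = 3847  → 30.5574
row 4: Σ corner-gray over 8 cells = 4264  → 33.8697
row 5: Σ corner-gray over 8 cells = 4000  → 31.7727
row 6: Σ corner-gray over 8 cells = 3949  → 31.3676
Σ rows: total corner-gray = 26316  → 209.0325 mm³

209.033


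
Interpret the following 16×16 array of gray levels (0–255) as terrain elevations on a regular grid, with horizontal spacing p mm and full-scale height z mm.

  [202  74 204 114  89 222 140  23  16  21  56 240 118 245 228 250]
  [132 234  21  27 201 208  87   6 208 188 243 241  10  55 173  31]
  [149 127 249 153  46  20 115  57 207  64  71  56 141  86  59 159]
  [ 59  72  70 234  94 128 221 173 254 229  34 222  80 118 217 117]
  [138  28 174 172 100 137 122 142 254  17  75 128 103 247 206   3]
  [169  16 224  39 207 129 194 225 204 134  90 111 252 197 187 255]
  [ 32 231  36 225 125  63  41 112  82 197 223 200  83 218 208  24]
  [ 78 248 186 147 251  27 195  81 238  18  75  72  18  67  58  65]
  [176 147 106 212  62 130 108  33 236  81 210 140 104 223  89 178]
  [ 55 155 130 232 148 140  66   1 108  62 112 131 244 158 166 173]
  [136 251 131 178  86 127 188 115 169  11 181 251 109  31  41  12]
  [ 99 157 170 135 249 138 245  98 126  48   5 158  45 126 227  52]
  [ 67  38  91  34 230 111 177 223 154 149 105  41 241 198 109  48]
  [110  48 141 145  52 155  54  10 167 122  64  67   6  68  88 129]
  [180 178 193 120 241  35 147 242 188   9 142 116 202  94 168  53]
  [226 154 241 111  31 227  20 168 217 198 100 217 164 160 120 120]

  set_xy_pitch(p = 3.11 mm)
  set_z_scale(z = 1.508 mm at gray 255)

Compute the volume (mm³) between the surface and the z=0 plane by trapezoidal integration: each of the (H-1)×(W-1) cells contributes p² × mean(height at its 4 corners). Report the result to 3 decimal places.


1694.724

height_mm = gray/255 × 1.508; cell vol = 3.11² × mean(4 corners)
unit = 3.11² × 1.508 / (4×255) = 0.0142995 mm³ per gray-sum
row 0: Σ corner-gray over 15 cells = 7999  → 114.3820
row 1: Σ corner-gray over 15 cells = 7177  → 102.6278
row 2: Σ corner-gray over 15 cells = 7678  → 109.7918
row 3: Σ corner-gray over 15 cells = 8419  → 120.3878
row 4: Σ corner-gray over 15 cells = 8793  → 125.7358
row 5: Σ corner-gray over 15 cells = 8986  → 128.4956
row 6: Σ corner-gray over 15 cells = 7649  → 109.3772
row 7: Σ corner-gray over 15 cells = 7621  → 108.9768
row 8: Σ corner-gray over 15 cells = 8050  → 115.1113
row 9: Σ corner-gray over 15 cells = 7820  → 111.8224
row 10: Σ corner-gray over 15 cells = 7891  → 112.8376
row 11: Σ corner-gray over 15 cells = 7922  → 113.2809
row 12: Σ corner-gray over 15 cells = 6530  → 93.3760
row 13: Σ corner-gray over 15 cells = 6996  → 100.0396
row 14: Σ corner-gray over 15 cells = 8985  → 128.4813
Σ rows: total corner-gray = 118516  → 1694.7238 mm³


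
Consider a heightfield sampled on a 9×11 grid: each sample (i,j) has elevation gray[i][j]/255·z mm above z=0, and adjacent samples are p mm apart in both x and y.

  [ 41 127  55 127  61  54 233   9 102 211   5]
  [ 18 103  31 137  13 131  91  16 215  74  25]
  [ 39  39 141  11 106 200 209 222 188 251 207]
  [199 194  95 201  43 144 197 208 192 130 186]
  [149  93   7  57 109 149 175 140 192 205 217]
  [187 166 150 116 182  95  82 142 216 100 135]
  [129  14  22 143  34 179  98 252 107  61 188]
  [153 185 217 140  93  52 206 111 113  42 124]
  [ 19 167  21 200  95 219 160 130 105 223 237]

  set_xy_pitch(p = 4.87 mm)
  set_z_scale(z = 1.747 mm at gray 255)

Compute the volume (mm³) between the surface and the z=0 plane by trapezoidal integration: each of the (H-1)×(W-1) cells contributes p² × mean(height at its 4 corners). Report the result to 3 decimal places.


height_mm = gray/255 × 1.747; cell vol = 4.87² × mean(4 corners)
unit = 4.87² × 1.747 / (4×255) = 0.040621 mm³ per gray-sum
row 0: Σ corner-gray over 10 cells = 3669  → 149.0385
row 1: Σ corner-gray over 10 cells = 4645  → 188.6846
row 2: Σ corner-gray over 10 cells = 6173  → 250.7535
row 3: Σ corner-gray over 10 cells = 5813  → 236.1299
row 4: Σ corner-gray over 10 cells = 5440  → 220.9783
row 5: Σ corner-gray over 10 cells = 4957  → 201.3583
row 6: Σ corner-gray over 10 cells = 4732  → 192.2186
row 7: Σ corner-gray over 10 cells = 5491  → 223.0499
Σ rows: total corner-gray = 40920  → 1662.2115 mm³

1662.211


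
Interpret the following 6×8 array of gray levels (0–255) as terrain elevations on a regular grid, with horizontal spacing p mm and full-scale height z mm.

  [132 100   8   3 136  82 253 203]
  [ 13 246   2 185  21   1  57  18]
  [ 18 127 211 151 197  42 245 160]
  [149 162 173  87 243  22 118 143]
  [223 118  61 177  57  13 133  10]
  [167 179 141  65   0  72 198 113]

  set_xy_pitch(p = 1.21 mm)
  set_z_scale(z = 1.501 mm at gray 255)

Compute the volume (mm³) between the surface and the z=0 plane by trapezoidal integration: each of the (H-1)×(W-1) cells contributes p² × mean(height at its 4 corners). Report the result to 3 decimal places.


height_mm = gray/255 × 1.501; cell vol = 1.21² × mean(4 corners)
unit = 1.21² × 1.501 / (4×255) = 0.00215452 mm³ per gray-sum
row 0: Σ corner-gray over 7 cells = 2554  → 5.5027
row 1: Σ corner-gray over 7 cells = 3179  → 6.8492
row 2: Σ corner-gray over 7 cells = 4026  → 8.6741
row 3: Σ corner-gray over 7 cells = 3253  → 7.0087
row 4: Σ corner-gray over 7 cells = 2941  → 6.3365
Σ rows: total corner-gray = 15953  → 34.3711 mm³

34.371


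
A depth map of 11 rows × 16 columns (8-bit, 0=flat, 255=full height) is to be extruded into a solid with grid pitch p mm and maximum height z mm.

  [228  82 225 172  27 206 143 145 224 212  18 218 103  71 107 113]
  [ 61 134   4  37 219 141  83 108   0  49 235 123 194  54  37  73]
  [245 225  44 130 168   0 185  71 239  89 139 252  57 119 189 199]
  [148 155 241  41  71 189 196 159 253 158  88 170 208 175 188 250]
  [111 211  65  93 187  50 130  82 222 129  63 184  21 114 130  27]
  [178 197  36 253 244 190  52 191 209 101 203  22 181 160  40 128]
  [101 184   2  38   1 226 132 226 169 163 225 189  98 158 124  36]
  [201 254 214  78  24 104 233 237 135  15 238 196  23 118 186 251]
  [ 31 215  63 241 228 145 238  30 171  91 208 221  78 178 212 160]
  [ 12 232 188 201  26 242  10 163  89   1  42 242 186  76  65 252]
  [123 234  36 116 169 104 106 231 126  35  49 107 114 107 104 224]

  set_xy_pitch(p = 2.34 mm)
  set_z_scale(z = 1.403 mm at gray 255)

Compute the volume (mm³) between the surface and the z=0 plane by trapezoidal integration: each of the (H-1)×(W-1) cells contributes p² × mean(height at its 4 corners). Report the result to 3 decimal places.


height_mm = gray/255 × 1.403; cell vol = 2.34² × mean(4 corners)
unit = 2.34² × 1.403 / (4×255) = 0.00753163 mm³ per gray-sum
row 0: Σ corner-gray over 15 cells = 7217  → 54.3558
row 1: Σ corner-gray over 15 cells = 7228  → 54.4387
row 2: Σ corner-gray over 15 cells = 9240  → 69.5923
row 3: Σ corner-gray over 15 cells = 8482  → 63.8833
row 4: Σ corner-gray over 15 cells = 7964  → 59.9819
row 5: Σ corner-gray over 15 cells = 8471  → 63.8005
row 6: Σ corner-gray over 15 cells = 8569  → 64.5386
row 7: Σ corner-gray over 15 cells = 9391  → 70.7296
row 8: Σ corner-gray over 15 cells = 8619  → 64.9152
row 9: Σ corner-gray over 15 cells = 7413  → 55.8320
Σ rows: total corner-gray = 82594  → 622.0678 mm³

622.068


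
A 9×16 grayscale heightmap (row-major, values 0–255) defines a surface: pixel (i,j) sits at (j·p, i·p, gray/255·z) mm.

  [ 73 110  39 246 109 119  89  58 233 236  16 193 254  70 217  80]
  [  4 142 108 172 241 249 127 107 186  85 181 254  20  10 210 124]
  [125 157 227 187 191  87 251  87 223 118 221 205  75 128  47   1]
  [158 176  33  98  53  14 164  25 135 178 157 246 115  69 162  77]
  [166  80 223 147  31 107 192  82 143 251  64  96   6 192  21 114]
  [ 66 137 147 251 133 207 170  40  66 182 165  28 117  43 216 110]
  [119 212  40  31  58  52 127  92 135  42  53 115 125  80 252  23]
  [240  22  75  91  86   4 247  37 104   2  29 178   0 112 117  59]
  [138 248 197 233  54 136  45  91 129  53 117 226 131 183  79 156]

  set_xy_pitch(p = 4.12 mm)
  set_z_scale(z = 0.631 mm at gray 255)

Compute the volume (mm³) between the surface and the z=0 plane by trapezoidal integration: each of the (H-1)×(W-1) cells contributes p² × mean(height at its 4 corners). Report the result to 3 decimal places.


height_mm = gray/255 × 0.631; cell vol = 4.12² × mean(4 corners)
unit = 4.12² × 0.631 / (4×255) = 0.0105008 mm³ per gray-sum
row 0: Σ corner-gray over 15 cells = 8443  → 88.6585
row 1: Σ corner-gray over 15 cells = 8846  → 92.8903
row 2: Σ corner-gray over 15 cells = 8019  → 84.2062
row 3: Σ corner-gray over 15 cells = 7035  → 73.8733
row 4: Σ corner-gray over 15 cells = 7530  → 79.0712
row 5: Σ corner-gray over 15 cells = 6950  → 72.9808
row 6: Σ corner-gray over 15 cells = 5477  → 57.5130
row 7: Σ corner-gray over 15 cells = 6645  → 69.7780
Σ rows: total corner-gray = 58945  → 618.9714 mm³

618.971


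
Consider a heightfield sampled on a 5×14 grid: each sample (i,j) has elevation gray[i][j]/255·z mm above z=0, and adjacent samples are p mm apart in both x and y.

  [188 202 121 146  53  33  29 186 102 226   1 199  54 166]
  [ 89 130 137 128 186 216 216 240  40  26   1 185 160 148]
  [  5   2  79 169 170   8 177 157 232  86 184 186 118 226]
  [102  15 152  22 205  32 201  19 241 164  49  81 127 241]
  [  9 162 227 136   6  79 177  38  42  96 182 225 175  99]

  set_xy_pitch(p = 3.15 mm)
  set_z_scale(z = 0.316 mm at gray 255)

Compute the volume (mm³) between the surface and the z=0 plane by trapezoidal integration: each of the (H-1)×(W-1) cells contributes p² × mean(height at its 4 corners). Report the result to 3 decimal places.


80.054

height_mm = gray/255 × 0.316; cell vol = 3.15² × mean(4 corners)
unit = 3.15² × 0.316 / (4×255) = 0.00307403 mm³ per gray-sum
row 0: Σ corner-gray over 13 cells = 6625  → 20.3654
row 1: Σ corner-gray over 13 cells = 6934  → 21.3153
row 2: Σ corner-gray over 13 cells = 6326  → 19.4463
row 3: Σ corner-gray over 13 cells = 6157  → 18.9268
Σ rows: total corner-gray = 26042  → 80.0539 mm³


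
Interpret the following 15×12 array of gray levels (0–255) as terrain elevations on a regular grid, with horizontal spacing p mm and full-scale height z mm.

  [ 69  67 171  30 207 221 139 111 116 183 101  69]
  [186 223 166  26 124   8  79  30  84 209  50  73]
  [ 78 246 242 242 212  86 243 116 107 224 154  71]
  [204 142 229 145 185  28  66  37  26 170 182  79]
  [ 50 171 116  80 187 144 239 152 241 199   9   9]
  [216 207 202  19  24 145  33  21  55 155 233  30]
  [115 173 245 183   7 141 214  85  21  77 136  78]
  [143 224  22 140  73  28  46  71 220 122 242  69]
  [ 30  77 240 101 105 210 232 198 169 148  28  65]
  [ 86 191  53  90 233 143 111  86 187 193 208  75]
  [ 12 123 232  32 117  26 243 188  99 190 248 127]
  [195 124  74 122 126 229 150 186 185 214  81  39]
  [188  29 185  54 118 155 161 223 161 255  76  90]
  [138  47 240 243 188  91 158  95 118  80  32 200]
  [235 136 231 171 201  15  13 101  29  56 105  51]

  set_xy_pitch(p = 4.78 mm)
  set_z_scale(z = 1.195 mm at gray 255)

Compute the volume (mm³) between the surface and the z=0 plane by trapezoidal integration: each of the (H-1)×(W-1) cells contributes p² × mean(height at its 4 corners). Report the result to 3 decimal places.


height_mm = gray/255 × 1.195; cell vol = 4.78² × mean(4 corners)
unit = 4.78² × 1.195 / (4×255) = 0.0267685 mm³ per gray-sum
row 0: Σ corner-gray over 11 cells = 5087  → 136.1712
row 1: Σ corner-gray over 11 cells = 6150  → 164.6261
row 2: Σ corner-gray over 11 cells = 6596  → 176.5648
row 3: Σ corner-gray over 11 cells = 5838  → 156.2743
row 4: Σ corner-gray over 11 cells = 5569  → 149.0736
row 5: Σ corner-gray over 11 cells = 5191  → 138.9551
row 6: Σ corner-gray over 11 cells = 5345  → 143.0775
row 7: Σ corner-gray over 11 cells = 5699  → 152.5535
row 8: Σ corner-gray over 11 cells = 6262  → 167.6242
row 9: Σ corner-gray over 11 cells = 6286  → 168.2666
row 10: Σ corner-gray over 11 cells = 6351  → 170.0065
row 11: Σ corner-gray over 11 cells = 6328  → 169.3909
row 12: Σ corner-gray over 11 cells = 6034  → 161.5209
row 13: Σ corner-gray over 11 cells = 5324  → 142.5153
Σ rows: total corner-gray = 82060  → 2196.6205 mm³

2196.621


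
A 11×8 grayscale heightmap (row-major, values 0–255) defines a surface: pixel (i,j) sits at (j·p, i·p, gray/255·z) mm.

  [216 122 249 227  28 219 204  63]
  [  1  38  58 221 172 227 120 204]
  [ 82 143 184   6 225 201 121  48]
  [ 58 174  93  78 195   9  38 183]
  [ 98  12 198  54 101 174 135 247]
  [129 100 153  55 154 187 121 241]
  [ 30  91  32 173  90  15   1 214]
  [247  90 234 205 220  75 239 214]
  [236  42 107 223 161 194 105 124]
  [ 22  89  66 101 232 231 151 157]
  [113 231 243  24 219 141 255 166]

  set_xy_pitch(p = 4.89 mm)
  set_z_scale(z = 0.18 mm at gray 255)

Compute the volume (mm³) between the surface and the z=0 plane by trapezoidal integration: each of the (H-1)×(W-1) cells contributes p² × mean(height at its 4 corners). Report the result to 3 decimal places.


height_mm = gray/255 × 0.18; cell vol = 4.89² × mean(4 corners)
unit = 4.89² × 0.18 / (4×255) = 0.00421978 mm³ per gray-sum
row 0: Σ corner-gray over 7 cells = 4254  → 17.9510
row 1: Σ corner-gray over 7 cells = 3767  → 15.8959
row 2: Σ corner-gray over 7 cells = 3305  → 13.9464
row 3: Σ corner-gray over 7 cells = 3108  → 13.1151
row 4: Σ corner-gray over 7 cells = 3603  → 15.2039
row 5: Σ corner-gray over 7 cells = 2958  → 12.4821
row 6: Σ corner-gray over 7 cells = 3635  → 15.3389
row 7: Σ corner-gray over 7 cells = 4611  → 19.4574
row 8: Σ corner-gray over 7 cells = 3943  → 16.6386
row 9: Σ corner-gray over 7 cells = 4424  → 18.6683
Σ rows: total corner-gray = 37608  → 158.6976 mm³

158.698


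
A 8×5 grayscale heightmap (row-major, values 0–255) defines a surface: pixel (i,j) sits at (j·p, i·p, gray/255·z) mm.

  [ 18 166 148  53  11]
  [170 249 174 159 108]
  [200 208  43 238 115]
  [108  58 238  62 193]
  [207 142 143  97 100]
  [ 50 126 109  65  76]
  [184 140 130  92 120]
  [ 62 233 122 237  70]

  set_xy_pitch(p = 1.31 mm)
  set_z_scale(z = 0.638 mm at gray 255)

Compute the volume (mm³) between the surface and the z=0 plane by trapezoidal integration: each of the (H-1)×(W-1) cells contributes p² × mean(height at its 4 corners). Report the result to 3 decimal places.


height_mm = gray/255 × 0.638; cell vol = 1.31² × mean(4 corners)
unit = 1.31² × 0.638 / (4×255) = 0.0010734 mm³ per gray-sum
row 0: Σ corner-gray over 4 cells = 2205  → 2.3669
row 1: Σ corner-gray over 4 cells = 2735  → 2.9358
row 2: Σ corner-gray over 4 cells = 2310  → 2.4796
row 3: Σ corner-gray over 4 cells = 2088  → 2.2413
row 4: Σ corner-gray over 4 cells = 1797  → 1.9289
row 5: Σ corner-gray over 4 cells = 1754  → 1.8828
row 6: Σ corner-gray over 4 cells = 2344  → 2.5161
Σ rows: total corner-gray = 15233  → 16.3512 mm³

16.351


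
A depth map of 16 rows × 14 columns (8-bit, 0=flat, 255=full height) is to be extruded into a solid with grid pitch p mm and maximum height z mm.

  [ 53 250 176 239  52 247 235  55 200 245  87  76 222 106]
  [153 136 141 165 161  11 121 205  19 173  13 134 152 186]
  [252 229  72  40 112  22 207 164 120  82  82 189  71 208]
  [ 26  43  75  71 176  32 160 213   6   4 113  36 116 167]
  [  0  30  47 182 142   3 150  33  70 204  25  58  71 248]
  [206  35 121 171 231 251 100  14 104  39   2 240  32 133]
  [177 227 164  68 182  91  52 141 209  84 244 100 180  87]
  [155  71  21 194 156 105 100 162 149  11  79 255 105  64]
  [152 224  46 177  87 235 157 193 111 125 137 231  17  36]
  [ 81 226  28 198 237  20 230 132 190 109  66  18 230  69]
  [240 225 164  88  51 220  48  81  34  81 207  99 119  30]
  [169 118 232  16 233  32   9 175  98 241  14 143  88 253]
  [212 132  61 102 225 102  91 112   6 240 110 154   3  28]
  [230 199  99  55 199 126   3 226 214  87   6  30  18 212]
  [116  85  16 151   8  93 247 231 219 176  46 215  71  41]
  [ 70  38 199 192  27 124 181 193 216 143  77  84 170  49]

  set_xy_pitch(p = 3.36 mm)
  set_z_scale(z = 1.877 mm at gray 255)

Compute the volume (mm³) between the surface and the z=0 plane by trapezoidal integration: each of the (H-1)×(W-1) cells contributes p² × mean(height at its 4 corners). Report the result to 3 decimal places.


1966.818

height_mm = gray/255 × 1.877; cell vol = 3.36² × mean(4 corners)
unit = 3.36² × 1.877 / (4×255) = 0.0207751 mm³ per gray-sum
row 0: Σ corner-gray over 13 cells = 7528  → 156.3948
row 1: Σ corner-gray over 13 cells = 6441  → 133.8123
row 2: Σ corner-gray over 13 cells = 5523  → 114.7408
row 3: Σ corner-gray over 13 cells = 4561  → 94.7551
row 4: Σ corner-gray over 13 cells = 5297  → 110.0456
row 5: Σ corner-gray over 13 cells = 6767  → 140.5850
row 6: Σ corner-gray over 13 cells = 6783  → 140.9174
row 7: Σ corner-gray over 13 cells = 6703  → 139.2553
row 8: Σ corner-gray over 13 cells = 7186  → 149.2897
row 9: Σ corner-gray over 13 cells = 6622  → 137.5726
row 10: Σ corner-gray over 13 cells = 6324  → 131.3816
row 11: Σ corner-gray over 13 cells = 6136  → 127.4759
row 12: Σ corner-gray over 13 cells = 5882  → 122.1990
row 13: Σ corner-gray over 13 cells = 6239  → 129.6157
row 14: Σ corner-gray over 13 cells = 6680  → 138.7775
Σ rows: total corner-gray = 94672  → 1966.8182 mm³


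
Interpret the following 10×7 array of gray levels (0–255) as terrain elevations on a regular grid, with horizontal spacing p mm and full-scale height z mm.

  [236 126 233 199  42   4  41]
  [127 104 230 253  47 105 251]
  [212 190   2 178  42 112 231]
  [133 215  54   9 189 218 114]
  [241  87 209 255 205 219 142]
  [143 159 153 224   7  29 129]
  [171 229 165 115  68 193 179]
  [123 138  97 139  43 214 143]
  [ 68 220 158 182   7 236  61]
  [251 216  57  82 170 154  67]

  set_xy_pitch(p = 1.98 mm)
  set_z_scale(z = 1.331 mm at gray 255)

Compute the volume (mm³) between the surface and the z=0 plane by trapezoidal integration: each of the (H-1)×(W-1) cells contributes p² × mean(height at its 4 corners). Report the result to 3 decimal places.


158.040

height_mm = gray/255 × 1.331; cell vol = 1.98² × mean(4 corners)
unit = 1.98² × 1.331 / (4×255) = 0.00511574 mm³ per gray-sum
row 0: Σ corner-gray over 6 cells = 3341  → 17.0917
row 1: Σ corner-gray over 6 cells = 3347  → 17.1224
row 2: Σ corner-gray over 6 cells = 3108  → 15.8997
row 3: Σ corner-gray over 6 cells = 3950  → 20.2072
row 4: Σ corner-gray over 6 cells = 3749  → 19.1789
row 5: Σ corner-gray over 6 cells = 3306  → 16.9126
row 6: Σ corner-gray over 6 cells = 3418  → 17.4856
row 7: Σ corner-gray over 6 cells = 3263  → 16.6927
row 8: Σ corner-gray over 6 cells = 3411  → 17.4498
Σ rows: total corner-gray = 30893  → 158.0405 mm³


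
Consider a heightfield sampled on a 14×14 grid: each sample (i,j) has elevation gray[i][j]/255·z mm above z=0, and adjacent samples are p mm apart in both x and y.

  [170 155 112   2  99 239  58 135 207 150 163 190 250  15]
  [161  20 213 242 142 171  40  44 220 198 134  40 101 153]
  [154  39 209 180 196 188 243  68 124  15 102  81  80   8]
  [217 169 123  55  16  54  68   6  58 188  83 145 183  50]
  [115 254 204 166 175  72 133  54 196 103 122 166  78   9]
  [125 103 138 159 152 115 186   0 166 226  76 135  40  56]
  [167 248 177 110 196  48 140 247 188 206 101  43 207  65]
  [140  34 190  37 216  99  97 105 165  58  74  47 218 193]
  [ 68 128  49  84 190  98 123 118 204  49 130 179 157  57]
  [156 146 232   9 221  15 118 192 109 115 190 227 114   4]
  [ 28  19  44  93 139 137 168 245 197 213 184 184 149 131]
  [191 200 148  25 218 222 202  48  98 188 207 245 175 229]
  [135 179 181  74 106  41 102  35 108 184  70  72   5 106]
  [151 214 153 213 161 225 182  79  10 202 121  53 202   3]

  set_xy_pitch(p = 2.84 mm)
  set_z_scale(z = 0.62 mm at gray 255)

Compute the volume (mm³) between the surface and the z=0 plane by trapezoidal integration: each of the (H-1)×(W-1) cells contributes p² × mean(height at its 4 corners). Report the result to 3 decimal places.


height_mm = gray/255 × 0.62; cell vol = 2.84² × mean(4 corners)
unit = 2.84² × 0.62 / (4×255) = 0.00490262 mm³ per gray-sum
row 0: Σ corner-gray over 13 cells = 7149  → 35.0488
row 1: Σ corner-gray over 13 cells = 6656  → 32.6318
row 2: Σ corner-gray over 13 cells = 5775  → 28.3126
row 3: Σ corner-gray over 13 cells = 6133  → 30.0678
row 4: Σ corner-gray over 13 cells = 6743  → 33.0584
row 5: Σ corner-gray over 13 cells = 7227  → 35.4312
row 6: Σ corner-gray over 13 cells = 7067  → 34.6468
row 7: Σ corner-gray over 13 cells = 6156  → 30.1805
row 8: Σ corner-gray over 13 cells = 6679  → 32.7446
row 9: Σ corner-gray over 13 cells = 7239  → 35.4901
row 10: Σ corner-gray over 13 cells = 8075  → 39.5887
row 11: Σ corner-gray over 13 cells = 6927  → 33.9604
row 12: Σ corner-gray over 13 cells = 6339  → 31.0777
Σ rows: total corner-gray = 88165  → 432.2395 mm³

432.239


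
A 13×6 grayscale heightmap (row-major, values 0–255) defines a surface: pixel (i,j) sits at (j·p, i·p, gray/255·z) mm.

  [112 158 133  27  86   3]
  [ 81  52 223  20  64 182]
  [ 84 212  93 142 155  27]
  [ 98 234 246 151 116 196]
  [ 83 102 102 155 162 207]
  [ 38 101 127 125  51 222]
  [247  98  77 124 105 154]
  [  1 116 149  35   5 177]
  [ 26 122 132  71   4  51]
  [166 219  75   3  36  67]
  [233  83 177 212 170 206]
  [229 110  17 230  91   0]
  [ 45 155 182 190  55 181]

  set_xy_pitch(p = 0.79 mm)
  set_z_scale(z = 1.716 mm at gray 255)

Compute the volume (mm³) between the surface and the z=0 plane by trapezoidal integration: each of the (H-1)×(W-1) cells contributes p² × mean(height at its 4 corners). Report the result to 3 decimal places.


height_mm = gray/255 × 1.716; cell vol = 0.79² × mean(4 corners)
unit = 0.79² × 1.716 / (4×255) = 0.00104996 mm³ per gray-sum
row 0: Σ corner-gray over 5 cells = 1904  → 1.9991
row 1: Σ corner-gray over 5 cells = 2296  → 2.4107
row 2: Σ corner-gray over 5 cells = 3103  → 3.2580
row 3: Σ corner-gray over 5 cells = 3120  → 3.2759
row 4: Σ corner-gray over 5 cells = 2400  → 2.5199
row 5: Σ corner-gray over 5 cells = 2277  → 2.3908
row 6: Σ corner-gray over 5 cells = 1997  → 2.0968
row 7: Σ corner-gray over 5 cells = 1523  → 1.5991
row 8: Σ corner-gray over 5 cells = 1634  → 1.7156
row 9: Σ corner-gray over 5 cells = 2622  → 2.7530
row 10: Σ corner-gray over 5 cells = 2848  → 2.9903
row 11: Σ corner-gray over 5 cells = 2515  → 2.6406
Σ rows: total corner-gray = 28239  → 29.6497 mm³

29.650


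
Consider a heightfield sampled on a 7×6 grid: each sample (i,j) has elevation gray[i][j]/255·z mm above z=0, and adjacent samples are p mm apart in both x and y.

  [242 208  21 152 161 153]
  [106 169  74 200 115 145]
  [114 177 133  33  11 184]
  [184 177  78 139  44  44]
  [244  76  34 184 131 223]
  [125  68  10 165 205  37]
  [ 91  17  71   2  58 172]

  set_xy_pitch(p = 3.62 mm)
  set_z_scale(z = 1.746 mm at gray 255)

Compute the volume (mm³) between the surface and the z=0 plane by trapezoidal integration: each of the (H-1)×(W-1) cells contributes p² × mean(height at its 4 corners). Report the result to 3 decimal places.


height_mm = gray/255 × 1.746; cell vol = 3.62² × mean(4 corners)
unit = 3.62² × 1.746 / (4×255) = 0.0224316 mm³ per gray-sum
row 0: Σ corner-gray over 5 cells = 2846  → 63.8405
row 1: Σ corner-gray over 5 cells = 2373  → 53.2303
row 2: Σ corner-gray over 5 cells = 2110  → 47.3308
row 3: Σ corner-gray over 5 cells = 2421  → 54.3070
row 4: Σ corner-gray over 5 cells = 2375  → 53.2752
row 5: Σ corner-gray over 5 cells = 1617  → 36.2720
Σ rows: total corner-gray = 13742  → 308.2557 mm³

308.256


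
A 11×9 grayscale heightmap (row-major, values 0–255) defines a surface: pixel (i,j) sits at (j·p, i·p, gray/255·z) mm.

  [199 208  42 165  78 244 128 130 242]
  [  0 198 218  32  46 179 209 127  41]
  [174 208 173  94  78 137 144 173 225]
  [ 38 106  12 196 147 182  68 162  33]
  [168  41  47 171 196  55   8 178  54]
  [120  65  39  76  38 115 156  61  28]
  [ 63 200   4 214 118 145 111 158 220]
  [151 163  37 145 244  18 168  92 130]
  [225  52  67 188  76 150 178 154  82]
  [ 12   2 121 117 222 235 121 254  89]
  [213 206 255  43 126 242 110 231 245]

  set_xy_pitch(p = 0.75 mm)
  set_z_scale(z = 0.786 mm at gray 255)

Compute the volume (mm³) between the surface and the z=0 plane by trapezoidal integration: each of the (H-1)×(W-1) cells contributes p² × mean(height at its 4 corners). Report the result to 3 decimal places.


height_mm = gray/255 × 0.786; cell vol = 0.75² × mean(4 corners)
unit = 0.75² × 0.786 / (4×255) = 0.000433456 mm³ per gray-sum
row 0: Σ corner-gray over 8 cells = 4490  → 1.9462
row 1: Σ corner-gray over 8 cells = 4472  → 1.9384
row 2: Σ corner-gray over 8 cells = 4230  → 1.8335
row 3: Σ corner-gray over 8 cells = 3431  → 1.4872
row 4: Σ corner-gray over 8 cells = 2862  → 1.2406
row 5: Σ corner-gray over 8 cells = 3431  → 1.4872
row 6: Σ corner-gray over 8 cells = 4198  → 1.8196
row 7: Σ corner-gray over 8 cells = 4052  → 1.7564
row 8: Σ corner-gray over 8 cells = 4282  → 1.8561
row 9: Σ corner-gray over 8 cells = 5129  → 2.2232
Σ rows: total corner-gray = 40577  → 17.5883 mm³

17.588


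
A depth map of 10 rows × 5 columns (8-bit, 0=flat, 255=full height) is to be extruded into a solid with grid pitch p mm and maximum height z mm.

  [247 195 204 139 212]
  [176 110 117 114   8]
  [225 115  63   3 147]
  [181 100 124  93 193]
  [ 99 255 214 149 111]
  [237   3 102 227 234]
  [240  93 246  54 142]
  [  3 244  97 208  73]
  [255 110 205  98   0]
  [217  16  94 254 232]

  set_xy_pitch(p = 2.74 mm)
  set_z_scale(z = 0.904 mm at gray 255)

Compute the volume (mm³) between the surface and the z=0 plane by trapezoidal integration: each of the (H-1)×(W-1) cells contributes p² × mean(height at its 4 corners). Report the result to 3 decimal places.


132.650

height_mm = gray/255 × 0.904; cell vol = 2.74² × mean(4 corners)
unit = 2.74² × 0.904 / (4×255) = 0.00665379 mm³ per gray-sum
row 0: Σ corner-gray over 4 cells = 2401  → 15.9758
row 1: Σ corner-gray over 4 cells = 1600  → 10.6461
row 2: Σ corner-gray over 4 cells = 1742  → 11.5909
row 3: Σ corner-gray over 4 cells = 2454  → 16.3284
row 4: Σ corner-gray over 4 cells = 2581  → 17.1734
row 5: Σ corner-gray over 4 cells = 2303  → 15.3237
row 6: Σ corner-gray over 4 cells = 2342  → 15.5832
row 7: Σ corner-gray over 4 cells = 2255  → 15.0043
row 8: Σ corner-gray over 4 cells = 2258  → 15.0243
Σ rows: total corner-gray = 19936  → 132.6500 mm³


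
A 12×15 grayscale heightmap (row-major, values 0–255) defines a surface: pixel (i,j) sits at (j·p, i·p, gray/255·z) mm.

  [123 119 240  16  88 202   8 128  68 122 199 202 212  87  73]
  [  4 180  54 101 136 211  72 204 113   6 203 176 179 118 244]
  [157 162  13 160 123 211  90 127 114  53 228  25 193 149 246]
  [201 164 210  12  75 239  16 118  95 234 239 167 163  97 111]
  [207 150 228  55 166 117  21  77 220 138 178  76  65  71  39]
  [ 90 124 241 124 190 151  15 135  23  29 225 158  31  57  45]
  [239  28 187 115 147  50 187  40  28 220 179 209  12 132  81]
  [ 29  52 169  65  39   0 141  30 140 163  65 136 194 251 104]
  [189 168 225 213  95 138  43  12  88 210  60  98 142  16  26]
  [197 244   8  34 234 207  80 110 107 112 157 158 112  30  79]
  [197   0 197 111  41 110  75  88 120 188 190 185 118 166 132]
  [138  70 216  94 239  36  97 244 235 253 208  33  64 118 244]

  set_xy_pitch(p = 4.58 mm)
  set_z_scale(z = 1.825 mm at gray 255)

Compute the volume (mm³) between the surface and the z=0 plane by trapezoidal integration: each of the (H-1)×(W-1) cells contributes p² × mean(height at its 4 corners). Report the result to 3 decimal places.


2884.806

height_mm = gray/255 × 1.825; cell vol = 4.58² × mean(4 corners)
unit = 4.58² × 1.825 / (4×255) = 0.0375313 mm³ per gray-sum
row 0: Σ corner-gray over 14 cells = 7332  → 275.1795
row 1: Σ corner-gray over 14 cells = 7453  → 279.7208
row 2: Σ corner-gray over 14 cells = 7669  → 287.8276
row 3: Σ corner-gray over 14 cells = 7340  → 275.4798
row 4: Σ corner-gray over 14 cells = 6511  → 244.3663
row 5: Σ corner-gray over 14 cells = 6529  → 245.0419
row 6: Σ corner-gray over 14 cells = 6411  → 240.6132
row 7: Σ corner-gray over 14 cells = 6254  → 234.7208
row 8: Σ corner-gray over 14 cells = 6693  → 251.1970
row 9: Σ corner-gray over 14 cells = 6969  → 261.5557
row 10: Σ corner-gray over 14 cells = 7703  → 289.1036
Σ rows: total corner-gray = 76864  → 2884.8061 mm³


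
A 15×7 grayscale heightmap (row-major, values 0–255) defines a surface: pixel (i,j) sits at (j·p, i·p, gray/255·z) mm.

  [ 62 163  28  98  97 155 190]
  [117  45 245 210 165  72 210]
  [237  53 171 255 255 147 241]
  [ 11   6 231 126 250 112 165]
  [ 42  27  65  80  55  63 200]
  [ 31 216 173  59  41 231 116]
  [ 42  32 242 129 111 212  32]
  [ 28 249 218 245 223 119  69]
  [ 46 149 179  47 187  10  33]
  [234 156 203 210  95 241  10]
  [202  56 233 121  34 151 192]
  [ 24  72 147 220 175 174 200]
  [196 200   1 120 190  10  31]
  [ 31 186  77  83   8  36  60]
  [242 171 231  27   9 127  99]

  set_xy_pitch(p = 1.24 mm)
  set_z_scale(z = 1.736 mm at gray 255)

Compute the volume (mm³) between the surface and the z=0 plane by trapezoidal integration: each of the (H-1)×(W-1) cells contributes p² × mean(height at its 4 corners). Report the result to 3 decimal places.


height_mm = gray/255 × 1.736; cell vol = 1.24² × mean(4 corners)
unit = 1.24² × 1.736 / (4×255) = 0.00261693 mm³ per gray-sum
row 0: Σ corner-gray over 6 cells = 3135  → 8.2041
row 1: Σ corner-gray over 6 cells = 4041  → 10.5750
row 2: Σ corner-gray over 6 cells = 3866  → 10.1171
row 3: Σ corner-gray over 6 cells = 2448  → 6.4063
row 4: Σ corner-gray over 6 cells = 2409  → 6.3042
row 5: Σ corner-gray over 6 cells = 3113  → 8.1465
row 6: Σ corner-gray over 6 cells = 3731  → 9.7638
row 7: Σ corner-gray over 6 cells = 3428  → 8.9709
row 8: Σ corner-gray over 6 cells = 3277  → 8.5757
row 9: Σ corner-gray over 6 cells = 3638  → 9.5204
row 10: Σ corner-gray over 6 cells = 3384  → 8.8557
row 11: Σ corner-gray over 6 cells = 3069  → 8.0314
row 12: Σ corner-gray over 6 cells = 2140  → 5.6002
row 13: Σ corner-gray over 6 cells = 2342  → 6.1289
Σ rows: total corner-gray = 44021  → 115.2001 mm³

115.200


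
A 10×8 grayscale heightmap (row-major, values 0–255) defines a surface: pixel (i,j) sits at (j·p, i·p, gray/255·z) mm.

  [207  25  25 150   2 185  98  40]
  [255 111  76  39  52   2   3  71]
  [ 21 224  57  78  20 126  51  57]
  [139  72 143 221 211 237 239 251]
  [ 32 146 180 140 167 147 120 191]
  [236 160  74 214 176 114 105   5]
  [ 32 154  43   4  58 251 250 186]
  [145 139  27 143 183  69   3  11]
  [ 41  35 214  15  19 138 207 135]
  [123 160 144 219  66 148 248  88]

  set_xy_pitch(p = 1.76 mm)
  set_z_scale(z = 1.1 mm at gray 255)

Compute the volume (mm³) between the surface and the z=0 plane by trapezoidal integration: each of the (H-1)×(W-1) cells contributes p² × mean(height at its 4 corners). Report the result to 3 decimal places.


height_mm = gray/255 × 1.1; cell vol = 1.76² × mean(4 corners)
unit = 1.76² × 1.1 / (4×255) = 0.00334055 mm³ per gray-sum
row 0: Σ corner-gray over 7 cells = 2109  → 7.0452
row 1: Σ corner-gray over 7 cells = 2082  → 6.9550
row 2: Σ corner-gray over 7 cells = 3826  → 12.7809
row 3: Σ corner-gray over 7 cells = 4659  → 15.5636
row 4: Σ corner-gray over 7 cells = 3950  → 13.1952
row 5: Σ corner-gray over 7 cells = 3665  → 12.2431
row 6: Σ corner-gray over 7 cells = 3022  → 10.0951
row 7: Σ corner-gray over 7 cells = 2716  → 9.0729
row 8: Σ corner-gray over 7 cells = 3613  → 12.0694
Σ rows: total corner-gray = 29642  → 99.0206 mm³

99.021


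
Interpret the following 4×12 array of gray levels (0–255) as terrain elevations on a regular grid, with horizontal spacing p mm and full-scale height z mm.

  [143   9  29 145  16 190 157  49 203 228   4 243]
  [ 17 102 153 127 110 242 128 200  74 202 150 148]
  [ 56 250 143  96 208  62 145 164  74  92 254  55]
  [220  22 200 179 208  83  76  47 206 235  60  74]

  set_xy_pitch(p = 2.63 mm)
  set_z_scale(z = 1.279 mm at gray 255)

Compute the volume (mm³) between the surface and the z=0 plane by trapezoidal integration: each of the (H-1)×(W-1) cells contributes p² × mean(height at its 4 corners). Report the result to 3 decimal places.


height_mm = gray/255 × 1.279; cell vol = 2.63² × mean(4 corners)
unit = 2.63² × 1.279 / (4×255) = 0.00867325 mm³ per gray-sum
row 0: Σ corner-gray over 11 cells = 5587  → 48.4574
row 1: Σ corner-gray over 11 cells = 6228  → 54.0170
row 2: Σ corner-gray over 11 cells = 6013  → 52.1523
Σ rows: total corner-gray = 17828  → 154.6267 mm³

154.627


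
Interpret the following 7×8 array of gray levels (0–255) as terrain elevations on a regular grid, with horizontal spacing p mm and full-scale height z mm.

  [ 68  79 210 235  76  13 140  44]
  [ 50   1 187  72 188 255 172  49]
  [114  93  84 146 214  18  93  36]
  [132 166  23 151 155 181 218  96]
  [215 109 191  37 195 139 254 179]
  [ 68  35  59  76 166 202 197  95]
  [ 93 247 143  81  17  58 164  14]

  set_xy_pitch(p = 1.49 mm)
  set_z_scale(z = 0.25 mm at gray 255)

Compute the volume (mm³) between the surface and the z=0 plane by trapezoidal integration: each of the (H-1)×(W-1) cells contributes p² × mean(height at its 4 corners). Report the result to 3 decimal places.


11.710

height_mm = gray/255 × 0.25; cell vol = 1.49² × mean(4 corners)
unit = 1.49² × 0.25 / (4×255) = 0.000544142 mm³ per gray-sum
row 0: Σ corner-gray over 7 cells = 3467  → 1.8865
row 1: Σ corner-gray over 7 cells = 3295  → 1.7929
row 2: Σ corner-gray over 7 cells = 3462  → 1.8838
row 3: Σ corner-gray over 7 cells = 4260  → 2.3180
row 4: Σ corner-gray over 7 cells = 3877  → 2.1096
row 5: Σ corner-gray over 7 cells = 3160  → 1.7195
Σ rows: total corner-gray = 21521  → 11.7105 mm³


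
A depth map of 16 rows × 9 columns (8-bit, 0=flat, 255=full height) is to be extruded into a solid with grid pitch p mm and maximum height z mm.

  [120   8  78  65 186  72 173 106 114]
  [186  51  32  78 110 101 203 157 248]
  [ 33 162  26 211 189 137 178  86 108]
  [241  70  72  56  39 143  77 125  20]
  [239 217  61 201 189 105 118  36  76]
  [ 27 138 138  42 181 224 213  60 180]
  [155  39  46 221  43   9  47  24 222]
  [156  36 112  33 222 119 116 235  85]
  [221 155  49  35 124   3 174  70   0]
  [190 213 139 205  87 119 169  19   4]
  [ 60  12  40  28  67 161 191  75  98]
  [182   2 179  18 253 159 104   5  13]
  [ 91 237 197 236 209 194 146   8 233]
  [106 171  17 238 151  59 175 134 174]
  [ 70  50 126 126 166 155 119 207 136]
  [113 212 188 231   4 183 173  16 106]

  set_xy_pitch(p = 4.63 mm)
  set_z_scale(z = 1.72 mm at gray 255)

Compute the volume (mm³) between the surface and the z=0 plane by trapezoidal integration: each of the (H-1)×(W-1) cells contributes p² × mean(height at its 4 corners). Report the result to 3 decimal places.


height_mm = gray/255 × 1.72; cell vol = 4.63² × mean(4 corners)
unit = 4.63² × 1.72 / (4×255) = 0.0361485 mm³ per gray-sum
row 0: Σ corner-gray over 8 cells = 3508  → 126.8089
row 1: Σ corner-gray over 8 cells = 4017  → 145.2085
row 2: Σ corner-gray over 8 cells = 3544  → 128.1103
row 3: Σ corner-gray over 8 cells = 3594  → 129.9177
row 4: Σ corner-gray over 8 cells = 4368  → 157.8966
row 5: Σ corner-gray over 8 cells = 3434  → 124.1339
row 6: Σ corner-gray over 8 cells = 3222  → 116.4705
row 7: Σ corner-gray over 8 cells = 3428  → 123.9171
row 8: Σ corner-gray over 8 cells = 3537  → 127.8572
row 9: Σ corner-gray over 8 cells = 3402  → 122.9772
row 10: Σ corner-gray over 8 cells = 2941  → 106.3127
row 11: Σ corner-gray over 8 cells = 4413  → 159.5233
row 12: Σ corner-gray over 8 cells = 4948  → 178.8628
row 13: Σ corner-gray over 8 cells = 4274  → 154.4987
row 14: Σ corner-gray over 8 cells = 4337  → 156.7760
Σ rows: total corner-gray = 56967  → 2059.2715 mm³

2059.271


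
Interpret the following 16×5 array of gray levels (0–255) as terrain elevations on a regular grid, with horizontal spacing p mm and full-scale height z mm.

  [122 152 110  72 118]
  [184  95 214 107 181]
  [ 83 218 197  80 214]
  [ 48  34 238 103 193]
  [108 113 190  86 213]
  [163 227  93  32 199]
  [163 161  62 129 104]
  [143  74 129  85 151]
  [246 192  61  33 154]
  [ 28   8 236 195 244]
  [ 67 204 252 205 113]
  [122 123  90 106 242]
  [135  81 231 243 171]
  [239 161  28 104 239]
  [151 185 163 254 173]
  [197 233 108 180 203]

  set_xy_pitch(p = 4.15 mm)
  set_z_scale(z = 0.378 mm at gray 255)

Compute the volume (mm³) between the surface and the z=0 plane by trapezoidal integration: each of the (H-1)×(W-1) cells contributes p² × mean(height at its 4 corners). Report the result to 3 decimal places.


height_mm = gray/255 × 0.378; cell vol = 4.15² × mean(4 corners)
unit = 4.15² × 0.378 / (4×255) = 0.00638246 mm³ per gray-sum
row 0: Σ corner-gray over 4 cells = 2105  → 13.4351
row 1: Σ corner-gray over 4 cells = 2484  → 15.8540
row 2: Σ corner-gray over 4 cells = 2278  → 14.5392
row 3: Σ corner-gray over 4 cells = 2090  → 13.3393
row 4: Σ corner-gray over 4 cells = 2165  → 13.8180
row 5: Σ corner-gray over 4 cells = 2037  → 13.0011
row 6: Σ corner-gray over 4 cells = 1841  → 11.7501
row 7: Σ corner-gray over 4 cells = 1842  → 11.7565
row 8: Σ corner-gray over 4 cells = 2122  → 13.5436
row 9: Σ corner-gray over 4 cells = 2652  → 16.9263
row 10: Σ corner-gray over 4 cells = 2504  → 15.9817
row 11: Σ corner-gray over 4 cells = 2418  → 15.4328
row 12: Σ corner-gray over 4 cells = 2480  → 15.8285
row 13: Σ corner-gray over 4 cells = 2592  → 16.5433
row 14: Σ corner-gray over 4 cells = 2970  → 18.9559
Σ rows: total corner-gray = 34580  → 220.7053 mm³

220.705
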